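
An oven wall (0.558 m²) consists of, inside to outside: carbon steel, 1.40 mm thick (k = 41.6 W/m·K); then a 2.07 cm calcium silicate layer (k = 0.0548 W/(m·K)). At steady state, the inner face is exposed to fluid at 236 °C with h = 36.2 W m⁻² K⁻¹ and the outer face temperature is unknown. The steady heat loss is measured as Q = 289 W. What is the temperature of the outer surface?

Series resistances:
  R_conv,in = 1/(hA) = 1/(36.2·0.558) = 0.04951 K/W
  R_carbon steel = L/(kA) = 0.00140/(41.6·0.558) = 6.031×10^-5 K/W
  R_calcium silicate = L/(kA) = 0.0207/(0.0548·0.558) = 0.6769 K/W
ΣR = 0.7265 K/W
ΔT = Q·ΣR = 289 × 0.7265 = 210.0 K
Heat flows outward, so T_out = T_in − ΔT = 236 − 210.0 = 26.0 °C

T_out = 26.0 °C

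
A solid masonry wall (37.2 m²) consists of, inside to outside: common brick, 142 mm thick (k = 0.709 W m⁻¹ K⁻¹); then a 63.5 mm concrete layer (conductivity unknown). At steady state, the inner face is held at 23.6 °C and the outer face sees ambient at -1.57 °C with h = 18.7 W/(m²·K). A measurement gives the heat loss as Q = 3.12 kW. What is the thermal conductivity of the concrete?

ΣR = ΔT/Q = |23.6 − -1.57|/3120 = 0.008067 K/W
Known resistances:
  R_common brick = L/(kA) = 0.142/(0.709·37.2) = 0.005384 K/W
  R_conv,out = 1/(hA) = 1/(18.7·37.2) = 0.001438 K/W
R_concrete = ΣR − ΣR_known = 0.008067 − 0.006822 = 0.001245 K/W
L/(kA) = 0.001245 ⇒ k = 0.0635/(0.001245·37.2) = 1.37 W/m·K

k = 1.37 W/m·K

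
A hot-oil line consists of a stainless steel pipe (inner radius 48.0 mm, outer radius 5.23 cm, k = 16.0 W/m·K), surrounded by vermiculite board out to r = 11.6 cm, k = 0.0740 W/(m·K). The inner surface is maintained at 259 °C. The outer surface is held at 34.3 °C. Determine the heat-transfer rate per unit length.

Treat each layer as a resistance in series:
  R'_stainless steel = ln(0.0523/0.0480)/(2πk) = 0.08580/(2π·16.0) = 8.534×10^-4 m·K/W
  R'_vermiculite board = ln(0.116/0.0523)/(2πk) = 0.7966/(2π·0.0740) = 1.713 m·K/W
ΣR = 8.534×10^-4 + 1.713 = 1.714 m·K/W
Q' = ΔT/ΣR = (259 °C − 34.3 °C)/1.714 = 131 W/m

Q' = 131 W/m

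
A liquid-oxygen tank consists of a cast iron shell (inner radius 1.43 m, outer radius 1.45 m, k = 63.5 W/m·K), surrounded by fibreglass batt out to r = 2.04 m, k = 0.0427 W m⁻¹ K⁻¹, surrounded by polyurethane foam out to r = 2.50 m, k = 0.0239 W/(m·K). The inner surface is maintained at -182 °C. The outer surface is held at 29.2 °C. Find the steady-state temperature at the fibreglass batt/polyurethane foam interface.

T = -65.2 °C

Treat each layer as a resistance in series:
  R_cast iron = (1/1.43 − 1/1.45)/(4πk) = 0.009646/(4π·63.5) = 1.209×10^-5 K/W
  R_fibreglass batt = (1/1.45 − 1/2.04)/(4πk) = 0.1995/(4π·0.0427) = 0.3717 K/W
  R_polyurethane foam = (1/2.04 − 1/2.50)/(4πk) = 0.09020/(4π·0.0239) = 0.3003 K/W
ΣR = 1.209×10^-5 + 0.3717 + 0.3003 = 0.6720 K/W
Q = ΔT/ΣR = (-182 °C − 29.2 °C)/0.6720 = -314.3 W
From the inner boundary to the fibreglass batt/polyurethane foam interface, ΣR_partial = 0.3717 K/W.
T_interface = T_in − Q·ΣR_partial = -182 °C − (-314.3)(0.3717) = -65.2 °C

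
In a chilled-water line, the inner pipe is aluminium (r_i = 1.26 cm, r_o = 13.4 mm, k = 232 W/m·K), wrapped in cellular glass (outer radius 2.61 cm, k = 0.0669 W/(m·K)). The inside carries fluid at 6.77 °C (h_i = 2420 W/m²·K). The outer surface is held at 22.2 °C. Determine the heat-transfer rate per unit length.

Q' = 9.70 W/m

Resistance network (inner→outer):
  R'_conv,in = 1/(2πr h) = 1/(2π·0.0126·2420) = 0.005220 m·K/W
  R'_aluminium = ln(0.0134/0.0126)/(2πk) = 0.06156/(2π·232) = 4.223×10^-5 m·K/W
  R'_cellular glass = ln(0.0261/0.0134)/(2πk) = 0.6667/(2π·0.0669) = 1.586 m·K/W
ΣR = 0.005220 + 4.223×10^-5 + 1.586 = 1.591 m·K/W
Q' = ΔT/ΣR = (6.77 °C − 22.2 °C)/1.591 = -9.70 W/m
(Negative Q' ⇒ heat flows inward; heat gain = 9.70 W/m.)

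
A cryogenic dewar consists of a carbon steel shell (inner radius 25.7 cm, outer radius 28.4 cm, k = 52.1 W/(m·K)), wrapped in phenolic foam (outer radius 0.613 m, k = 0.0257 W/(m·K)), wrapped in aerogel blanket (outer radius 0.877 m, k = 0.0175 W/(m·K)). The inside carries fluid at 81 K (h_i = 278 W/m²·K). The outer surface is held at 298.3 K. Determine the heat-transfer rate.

Q = 26.9 W

Resistance network (inner→outer):
  R_conv,in = 1/(4πr²h) = 1/(4π·0.257²·278) = 0.004334 K/W
  R_carbon steel = (1/0.257 − 1/0.284)/(4πk) = 0.3699/(4π·52.1) = 5.650×10^-4 K/W
  R_phenolic foam = (1/0.284 − 1/0.613)/(4πk) = 1.890/(4π·0.0257) = 5.852 K/W
  R_aerogel blanket = (1/0.613 − 1/0.877)/(4πk) = 0.4911/(4π·0.0175) = 2.233 K/W
ΣR = 0.004334 + 5.650×10^-4 + 5.852 + 2.233 = 8.090 K/W
Q = ΔT/ΣR = (81 K − 298.3 K)/8.090 = -26.9 W
(Negative Q ⇒ heat flows inward; heat gain = 26.9 W.)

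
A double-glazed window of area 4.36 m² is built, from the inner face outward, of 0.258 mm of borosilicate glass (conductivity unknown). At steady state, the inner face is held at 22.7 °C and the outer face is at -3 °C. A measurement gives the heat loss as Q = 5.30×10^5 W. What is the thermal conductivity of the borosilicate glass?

ΣR = ΔT/Q = |22.7 − -3|/5.30×10^5 = 4.849×10^-5 K/W
L/(kA) = 4.849×10^-5 ⇒ k = 2.58×10^-4/(4.849×10^-5·4.36) = 1.22 W/m·K

k = 1.22 W/m·K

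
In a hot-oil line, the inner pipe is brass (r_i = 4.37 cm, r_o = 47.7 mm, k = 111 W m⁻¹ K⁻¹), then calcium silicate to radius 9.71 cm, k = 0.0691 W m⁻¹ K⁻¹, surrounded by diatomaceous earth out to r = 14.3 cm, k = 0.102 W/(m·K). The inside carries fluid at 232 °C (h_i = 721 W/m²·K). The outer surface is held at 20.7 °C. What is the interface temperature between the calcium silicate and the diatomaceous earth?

Series thermal resistances, inner to outer:
  R'_conv,in = 1/(2πr h) = 1/(2π·0.0437·721) = 0.005051 m·K/W
  R'_brass = ln(0.0477/0.0437)/(2πk) = 0.08758/(2π·111) = 1.256×10^-4 m·K/W
  R'_calcium silicate = ln(0.0971/0.0477)/(2πk) = 0.7108/(2π·0.0691) = 1.637 m·K/W
  R'_diatomaceous earth = ln(0.143/0.0971)/(2πk) = 0.3871/(2π·0.102) = 0.6040 m·K/W
ΣR = 0.005051 + 1.256×10^-4 + 1.637 + 0.6040 = 2.246 m·K/W
Q' = ΔT/ΣR = (232 °C − 20.7 °C)/2.246 = 94.08 W/m
From the inner boundary to the calcium silicate/diatomaceous earth interface, ΣR_partial = 1.642 m·K/W.
T_interface = T_in − Q'·ΣR_partial = 232 °C − (94.08)(1.642) = 77.5 °C

T = 77.5 °C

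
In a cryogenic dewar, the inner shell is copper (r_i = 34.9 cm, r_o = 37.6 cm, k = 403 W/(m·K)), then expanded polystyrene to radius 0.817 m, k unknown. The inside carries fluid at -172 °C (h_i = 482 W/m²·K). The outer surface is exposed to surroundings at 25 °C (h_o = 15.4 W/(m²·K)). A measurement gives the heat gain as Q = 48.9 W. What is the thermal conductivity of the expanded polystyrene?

ΣR = ΔT/Q = |-172 − 25|/48.9 = 4.029 K/W
Known resistances:
  R_conv,in = 1/(4πr²h) = 1/(4π·0.349²·482) = 0.001355 K/W
  R_copper = (1/0.349 − 1/0.376)/(4πk) = 0.2058/(4π·403) = 4.063×10^-5 K/W
  R_conv,out = 1/(4πr²h) = 1/(4π·0.817²·15.4) = 0.007742 K/W
R_expanded polystyrene = ΣR − ΣR_known = 4.029 − 0.009138 = 4.020 K/W
(1/r₁−1/r₂)/(4πk) = 4.020 ⇒ k = 1.436/(4π·4.020) = 0.0284 W/m·K

k = 0.0284 W/m·K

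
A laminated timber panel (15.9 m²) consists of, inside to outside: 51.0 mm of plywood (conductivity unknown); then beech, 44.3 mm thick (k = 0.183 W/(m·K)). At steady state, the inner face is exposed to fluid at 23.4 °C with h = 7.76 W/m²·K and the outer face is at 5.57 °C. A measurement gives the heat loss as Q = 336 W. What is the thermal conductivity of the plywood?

ΣR = ΔT/Q = |23.4 − 5.57|/336 = 0.05307 K/W
Known resistances:
  R_conv,in = 1/(hA) = 1/(7.76·15.9) = 0.008105 K/W
  R_beech = L/(kA) = 0.0443/(0.183·15.9) = 0.01522 K/W
R_plywood = ΣR − ΣR_known = 0.05307 − 0.02332 = 0.02975 K/W
L/(kA) = 0.02975 ⇒ k = 0.0510/(0.02975·15.9) = 0.108 W/m·K

k = 0.108 W/m·K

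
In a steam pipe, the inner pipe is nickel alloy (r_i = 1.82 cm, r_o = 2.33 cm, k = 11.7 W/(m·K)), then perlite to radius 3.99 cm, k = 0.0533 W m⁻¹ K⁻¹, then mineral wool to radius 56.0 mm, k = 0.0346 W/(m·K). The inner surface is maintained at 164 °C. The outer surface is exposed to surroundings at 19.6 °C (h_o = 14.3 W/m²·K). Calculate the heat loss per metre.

Q' = 42.9 W/m

Resistance network (inner→outer):
  R'_nickel alloy = ln(0.0233/0.0182)/(2πk) = 0.2470/(2π·11.7) = 0.003360 m·K/W
  R'_perlite = ln(0.0399/0.0233)/(2πk) = 0.5379/(2π·0.0533) = 1.606 m·K/W
  R'_mineral wool = ln(0.0560/0.0399)/(2πk) = 0.3390/(2π·0.0346) = 1.559 m·K/W
  R'_conv,out = 1/(2πr h) = 1/(2π·0.0560·14.3) = 0.1987 m·K/W
ΣR = 0.003360 + 1.606 + 1.559 + 0.1987 = 3.367 m·K/W
Q' = ΔT/ΣR = (164 °C − 19.6 °C)/3.367 = 42.9 W/m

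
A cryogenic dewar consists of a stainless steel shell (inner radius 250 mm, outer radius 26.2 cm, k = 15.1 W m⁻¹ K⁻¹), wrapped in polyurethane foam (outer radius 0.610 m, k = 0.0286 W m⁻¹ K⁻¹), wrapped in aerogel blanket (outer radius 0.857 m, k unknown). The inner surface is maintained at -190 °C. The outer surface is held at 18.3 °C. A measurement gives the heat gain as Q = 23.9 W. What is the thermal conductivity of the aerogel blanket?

ΣR = ΔT/Q = |-190 − 18.3|/23.9 = 8.715 K/W
Known resistances:
  R_stainless steel = (1/0.250 − 1/0.262)/(4πk) = 0.1832/(4π·15.1) = 9.655×10^-4 K/W
  R_polyurethane foam = (1/0.262 − 1/0.610)/(4πk) = 2.177/(4π·0.0286) = 6.059 K/W
R_aerogel blanket = ΣR − ΣR_known = 8.715 − 6.060 = 2.655 K/W
(1/r₁−1/r₂)/(4πk) = 2.655 ⇒ k = 0.4725/(4π·2.655) = 0.0142 W/m·K

k = 0.0142 W/m·K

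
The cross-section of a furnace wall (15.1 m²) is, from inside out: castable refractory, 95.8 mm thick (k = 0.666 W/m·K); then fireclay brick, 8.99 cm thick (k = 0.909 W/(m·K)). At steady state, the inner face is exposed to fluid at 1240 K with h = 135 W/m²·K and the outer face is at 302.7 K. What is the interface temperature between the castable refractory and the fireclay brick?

Resistance network (inner→outer):
  R_conv,in = 1/(hA) = 1/(135·15.1) = 4.906×10^-4 K/W
  R_castable refractory = L/(kA) = 0.0958/(0.666·15.1) = 0.009526 K/W
  R_fireclay brick = L/(kA) = 0.0899/(0.909·15.1) = 0.006550 K/W
ΣR = 4.906×10^-4 + 0.009526 + 0.006550 = 0.01657 K/W
Q = ΔT/ΣR = (1240 K − 302.7 K)/0.01657 = 56570 W
From the inner boundary to the castable refractory/fireclay brick interface, ΣR_partial = 0.01002 K/W.
T_interface = T_in − Q·ΣR_partial = 1240 K − (56570)(0.01002) = 673 K

T = 673 K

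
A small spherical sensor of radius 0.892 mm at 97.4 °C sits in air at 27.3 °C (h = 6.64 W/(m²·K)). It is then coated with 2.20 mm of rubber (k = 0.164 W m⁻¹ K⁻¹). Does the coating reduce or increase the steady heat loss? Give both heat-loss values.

Critical radius for a sphere: r_cr = 2k/h = 0.0494 m = 4.94 cm.
Outer radius after coating: r₂ = 8.92×10^-4 + 0.00220 = 0.003092 m.
Since r₁ < r_cr and r₂ ≤ r_cr, the coating moves toward the maximum at r_cr — heat loss rises.
Bare: R = 1/(4πr₁²h) = 15060 K/W; Q = 70.1/15060 = 0.00465 W.
Coated: R = R_cond + R_conv = 1641 K/W; Q = 70.1/1641 = 0.0427 W.

increases: 0.00465 → 0.0427 W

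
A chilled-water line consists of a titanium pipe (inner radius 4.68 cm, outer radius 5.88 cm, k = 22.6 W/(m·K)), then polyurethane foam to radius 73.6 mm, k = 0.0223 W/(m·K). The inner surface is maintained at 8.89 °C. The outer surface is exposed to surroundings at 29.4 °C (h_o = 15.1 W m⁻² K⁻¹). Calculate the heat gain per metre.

Q' = 11.7 W/m

Resistance network (inner→outer):
  R'_titanium = ln(0.0588/0.0468)/(2πk) = 0.2283/(2π·22.6) = 0.001607 m·K/W
  R'_polyurethane foam = ln(0.0736/0.0588)/(2πk) = 0.2245/(2π·0.0223) = 1.602 m·K/W
  R'_conv,out = 1/(2πr h) = 1/(2π·0.0736·15.1) = 0.1432 m·K/W
ΣR = 0.001607 + 1.602 + 0.1432 = 1.747 m·K/W
Q' = ΔT/ΣR = (8.89 °C − 29.4 °C)/1.747 = -11.7 W/m
(Negative Q' ⇒ heat flows inward; heat gain = 11.7 W/m.)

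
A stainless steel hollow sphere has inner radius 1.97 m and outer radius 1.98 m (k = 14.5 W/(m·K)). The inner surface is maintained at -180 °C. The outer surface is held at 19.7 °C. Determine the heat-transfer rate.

Q = 4πk·ΔT/(1/r₁ − 1/r₂) = 4π × 14.5 × 199.7 / (1/1.97 − 1/1.98) = 1.42×10^7 W

Q = 1.42×10^7 W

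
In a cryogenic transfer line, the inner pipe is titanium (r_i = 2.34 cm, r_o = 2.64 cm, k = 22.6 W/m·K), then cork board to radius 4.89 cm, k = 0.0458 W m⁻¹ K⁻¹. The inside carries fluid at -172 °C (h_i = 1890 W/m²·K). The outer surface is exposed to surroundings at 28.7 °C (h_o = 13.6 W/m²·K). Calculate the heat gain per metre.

Resistance network (inner→outer):
  R'_conv,in = 1/(2πr h) = 1/(2π·0.0234·1890) = 0.003599 m·K/W
  R'_titanium = ln(0.0264/0.0234)/(2πk) = 0.1206/(2π·22.6) = 8.495×10^-4 m·K/W
  R'_cork board = ln(0.0489/0.0264)/(2πk) = 0.6164/(2π·0.0458) = 2.142 m·K/W
  R'_conv,out = 1/(2πr h) = 1/(2π·0.0489·13.6) = 0.2393 m·K/W
ΣR = 0.003599 + 8.495×10^-4 + 2.142 + 0.2393 = 2.386 m·K/W
Q' = ΔT/ΣR = (-172 °C − 28.7 °C)/2.386 = -84.1 W/m
(Negative Q' ⇒ heat flows inward; heat gain = 84.1 W/m.)

Q' = 84.1 W/m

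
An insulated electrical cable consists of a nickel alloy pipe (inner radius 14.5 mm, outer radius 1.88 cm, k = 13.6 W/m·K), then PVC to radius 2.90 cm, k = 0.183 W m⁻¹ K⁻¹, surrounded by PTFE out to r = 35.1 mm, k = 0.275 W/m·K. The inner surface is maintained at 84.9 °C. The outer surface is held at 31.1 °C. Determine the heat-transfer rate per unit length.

Q' = 110 W/m

Resistance network (inner→outer):
  R'_nickel alloy = ln(0.0188/0.0145)/(2πk) = 0.2597/(2π·13.6) = 0.003039 m·K/W
  R'_PVC = ln(0.0290/0.0188)/(2πk) = 0.4334/(2π·0.183) = 0.3770 m·K/W
  R'_PTFE = ln(0.0351/0.0290)/(2πk) = 0.1909/(2π·0.275) = 0.1105 m·K/W
ΣR = 0.003039 + 0.3770 + 0.1105 = 0.4905 m·K/W
Q' = ΔT/ΣR = (84.9 °C − 31.1 °C)/0.4905 = 110 W/m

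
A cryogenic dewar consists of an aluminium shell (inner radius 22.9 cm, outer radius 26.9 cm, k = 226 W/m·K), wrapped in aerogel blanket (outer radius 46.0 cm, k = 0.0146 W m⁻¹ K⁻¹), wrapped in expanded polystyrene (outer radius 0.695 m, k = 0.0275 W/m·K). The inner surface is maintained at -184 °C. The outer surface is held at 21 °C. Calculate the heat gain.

Series thermal resistances, inner to outer:
  R_aluminium = (1/0.229 − 1/0.269)/(4πk) = 0.6493/(4π·226) = 2.286×10^-4 K/W
  R_aerogel blanket = (1/0.269 − 1/0.460)/(4πk) = 1.544/(4π·0.0146) = 8.413 K/W
  R_expanded polystyrene = (1/0.460 − 1/0.695)/(4πk) = 0.7351/(4π·0.0275) = 2.127 K/W
ΣR = 2.286×10^-4 + 8.413 + 2.127 = 10.54 K/W
Q = ΔT/ΣR = (-184 °C − 21 °C)/10.54 = -19.4 W
(Negative Q ⇒ heat flows inward; heat gain = 19.4 W.)

Q = 19.4 W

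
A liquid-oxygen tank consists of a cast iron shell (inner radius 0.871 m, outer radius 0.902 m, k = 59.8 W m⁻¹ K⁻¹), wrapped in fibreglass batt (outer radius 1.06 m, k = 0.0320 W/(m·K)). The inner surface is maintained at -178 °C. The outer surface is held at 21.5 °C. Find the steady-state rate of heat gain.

Treat each layer as a resistance in series:
  R_cast iron = (1/0.871 − 1/0.902)/(4πk) = 0.03946/(4π·59.8) = 5.251×10^-5 K/W
  R_fibreglass batt = (1/0.902 − 1/1.06)/(4πk) = 0.1653/(4π·0.0320) = 0.4109 K/W
ΣR = 5.251×10^-5 + 0.4109 = 0.4110 K/W
Q = ΔT/ΣR = (-178 °C − 21.5 °C)/0.4110 = -485 W
(Negative Q ⇒ heat flows inward; heat gain = 485 W.)

Q = 485 W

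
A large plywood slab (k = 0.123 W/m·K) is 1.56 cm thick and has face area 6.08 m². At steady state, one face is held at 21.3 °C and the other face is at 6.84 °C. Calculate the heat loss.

Q = 693 W

Q = kA·ΔT/L = 0.123 × 6.08 × |21.3 °C − 6.84 °C| / 0.0156 = 693 W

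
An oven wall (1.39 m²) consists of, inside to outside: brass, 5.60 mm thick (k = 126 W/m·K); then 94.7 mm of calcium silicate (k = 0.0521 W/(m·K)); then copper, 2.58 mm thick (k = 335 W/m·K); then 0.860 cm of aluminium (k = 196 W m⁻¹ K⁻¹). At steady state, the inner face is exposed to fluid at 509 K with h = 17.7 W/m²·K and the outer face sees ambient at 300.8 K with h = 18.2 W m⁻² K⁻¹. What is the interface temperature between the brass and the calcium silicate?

Series thermal resistances, inner to outer:
  R_conv,in = 1/(hA) = 1/(17.7·1.39) = 0.04065 K/W
  R_brass = L/(kA) = 0.00560/(126·1.39) = 3.197×10^-5 K/W
  R_calcium silicate = L/(kA) = 0.0947/(0.0521·1.39) = 1.308 K/W
  R_copper = L/(kA) = 0.00258/(335·1.39) = 5.541×10^-6 K/W
  R_aluminium = L/(kA) = 0.00860/(196·1.39) = 3.157×10^-5 K/W
  R_conv,out = 1/(hA) = 1/(18.2·1.39) = 0.03953 K/W
ΣR = 0.04065 + 3.197×10^-5 + 1.308 + 5.541×10^-6 + 3.157×10^-5 + 0.03953 = 1.388 K/W
Q = ΔT/ΣR = (509 K − 300.8 K)/1.388 = 150.0 W
From the inner boundary to the brass/calcium silicate interface, ΣR_partial = 0.04068 K/W.
T_interface = T_in − Q·ΣR_partial = 509 K − (150.0)(0.04068) = 503 K

T = 503 K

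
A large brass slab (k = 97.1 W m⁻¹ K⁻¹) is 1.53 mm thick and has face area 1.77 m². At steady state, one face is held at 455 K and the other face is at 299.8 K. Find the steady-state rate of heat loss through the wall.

Q = kA·ΔT/L = 97.1 × 1.77 × |455 K − 299.8 K| / 0.00153 = 1.74×10^7 W

Q = 17400 kW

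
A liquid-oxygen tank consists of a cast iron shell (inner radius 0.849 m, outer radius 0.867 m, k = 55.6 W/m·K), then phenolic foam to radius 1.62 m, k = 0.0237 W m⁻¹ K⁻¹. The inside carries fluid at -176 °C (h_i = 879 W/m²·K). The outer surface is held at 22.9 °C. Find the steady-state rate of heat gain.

Q = 110 W

Series thermal resistances, inner to outer:
  R_conv,in = 1/(4πr²h) = 1/(4π·0.849²·879) = 1.256×10^-4 K/W
  R_cast iron = (1/0.849 − 1/0.867)/(4πk) = 0.02445/(4π·55.6) = 3.500×10^-5 K/W
  R_phenolic foam = (1/0.867 − 1/1.62)/(4πk) = 0.5361/(4π·0.0237) = 1.800 K/W
ΣR = 1.256×10^-4 + 3.500×10^-5 + 1.800 = 1.800 K/W
Q = ΔT/ΣR = (-176 °C − 22.9 °C)/1.800 = -110 W
(Negative Q ⇒ heat flows inward; heat gain = 110 W.)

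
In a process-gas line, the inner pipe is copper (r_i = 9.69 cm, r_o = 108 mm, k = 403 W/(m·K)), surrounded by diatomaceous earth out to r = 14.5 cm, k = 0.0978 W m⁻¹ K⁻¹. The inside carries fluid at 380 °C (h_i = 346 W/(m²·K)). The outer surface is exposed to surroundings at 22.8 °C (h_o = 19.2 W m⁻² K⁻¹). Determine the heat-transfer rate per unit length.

Q' = 660 W/m

Series thermal resistances, inner to outer:
  R'_conv,in = 1/(2πr h) = 1/(2π·0.0969·346) = 0.004747 m·K/W
  R'_copper = ln(0.108/0.0969)/(2πk) = 0.1085/(2π·403) = 4.283×10^-5 m·K/W
  R'_diatomaceous earth = ln(0.145/0.108)/(2πk) = 0.2946/(2π·0.0978) = 0.4794 m·K/W
  R'_conv,out = 1/(2πr h) = 1/(2π·0.145·19.2) = 0.05717 m·K/W
ΣR = 0.004747 + 4.283×10^-5 + 0.4794 + 0.05717 = 0.5414 m·K/W
Q' = ΔT/ΣR = (380 °C − 22.8 °C)/0.5414 = 660 W/m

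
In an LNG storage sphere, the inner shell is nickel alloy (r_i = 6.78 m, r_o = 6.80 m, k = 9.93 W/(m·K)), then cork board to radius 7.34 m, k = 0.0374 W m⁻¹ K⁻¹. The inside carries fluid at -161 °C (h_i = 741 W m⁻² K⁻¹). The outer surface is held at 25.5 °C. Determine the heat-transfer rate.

Q = 8100 W

Series thermal resistances, inner to outer:
  R_conv,in = 1/(4πr²h) = 1/(4π·6.78²·741) = 2.336×10^-6 K/W
  R_nickel alloy = (1/6.78 − 1/6.80)/(4πk) = 4.338×10^-4/(4π·9.93) = 3.476×10^-6 K/W
  R_cork board = (1/6.80 − 1/7.34)/(4πk) = 0.01082/(4π·0.0374) = 0.02302 K/W
ΣR = 2.336×10^-6 + 3.476×10^-6 + 0.02302 = 0.02303 K/W
Q = ΔT/ΣR = (-161 °C − 25.5 °C)/0.02303 = -8100 W
(Negative Q ⇒ heat flows inward; heat gain = 8100 W.)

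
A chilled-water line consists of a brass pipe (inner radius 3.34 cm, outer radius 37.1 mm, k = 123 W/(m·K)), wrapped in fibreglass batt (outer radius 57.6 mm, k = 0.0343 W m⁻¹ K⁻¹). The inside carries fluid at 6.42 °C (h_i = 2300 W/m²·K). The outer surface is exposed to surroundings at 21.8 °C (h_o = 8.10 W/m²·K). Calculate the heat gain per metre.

Treat each layer as a resistance in series:
  R'_conv,in = 1/(2πr h) = 1/(2π·0.0334·2300) = 0.002072 m·K/W
  R'_brass = ln(0.0371/0.0334)/(2πk) = 0.1051/(2π·123) = 1.359×10^-4 m·K/W
  R'_fibreglass batt = ln(0.0576/0.0371)/(2πk) = 0.4399/(2π·0.0343) = 2.041 m·K/W
  R'_conv,out = 1/(2πr h) = 1/(2π·0.0576·8.10) = 0.3411 m·K/W
ΣR = 0.002072 + 1.359×10^-4 + 2.041 + 0.3411 = 2.384 m·K/W
Q' = ΔT/ΣR = (6.42 °C − 21.8 °C)/2.384 = -6.45 W/m
(Negative Q' ⇒ heat flows inward; heat gain = 6.45 W/m.)

Q' = 6.45 W/m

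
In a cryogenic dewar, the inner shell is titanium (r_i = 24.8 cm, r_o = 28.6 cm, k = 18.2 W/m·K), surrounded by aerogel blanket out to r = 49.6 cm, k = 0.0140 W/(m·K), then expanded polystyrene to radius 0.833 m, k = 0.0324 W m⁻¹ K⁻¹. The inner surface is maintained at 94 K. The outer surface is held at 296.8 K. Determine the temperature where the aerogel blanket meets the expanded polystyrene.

T = 257.8 K

Treat each layer as a resistance in series:
  R_titanium = (1/0.248 − 1/0.286)/(4πk) = 0.5358/(4π·18.2) = 0.002343 K/W
  R_aerogel blanket = (1/0.286 − 1/0.496)/(4πk) = 1.480/(4π·0.0140) = 8.415 K/W
  R_expanded polystyrene = (1/0.496 − 1/0.833)/(4πk) = 0.8156/(4π·0.0324) = 2.003 K/W
ΣR = 0.002343 + 8.415 + 2.003 = 10.42 K/W
Q = ΔT/ΣR = (94 K − 296.8 K)/10.42 = -19.46 W
From the inner boundary to the aerogel blanket/expanded polystyrene interface, ΣR_partial = 8.417 K/W.
T_interface = T_in − Q·ΣR_partial = 94 K − (-19.46)(8.417) = 257.8 K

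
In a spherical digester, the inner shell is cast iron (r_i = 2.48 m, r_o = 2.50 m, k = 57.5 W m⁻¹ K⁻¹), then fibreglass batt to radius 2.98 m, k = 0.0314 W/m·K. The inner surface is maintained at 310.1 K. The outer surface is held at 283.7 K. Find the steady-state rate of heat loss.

Treat each layer as a resistance in series:
  R_cast iron = (1/2.48 − 1/2.50)/(4πk) = 0.003226/(4π·57.5) = 4.464×10^-6 K/W
  R_fibreglass batt = (1/2.50 − 1/2.98)/(4πk) = 0.06443/(4π·0.0314) = 0.1633 K/W
ΣR = 4.464×10^-6 + 0.1633 = 0.1633 K/W
Q = ΔT/ΣR = (310.1 K − 283.7 K)/0.1633 = 162 W

Q = 162 W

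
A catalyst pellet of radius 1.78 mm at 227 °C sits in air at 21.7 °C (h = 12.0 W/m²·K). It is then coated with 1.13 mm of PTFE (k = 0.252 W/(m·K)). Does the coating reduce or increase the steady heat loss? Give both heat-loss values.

Critical radius for a sphere: r_cr = 2k/h = 0.0420 m = 4.20 cm.
Outer radius after coating: r₂ = 0.00178 + 0.00113 = 0.00291 m.
Since r₁ < r_cr and r₂ ≤ r_cr, the coating moves toward the maximum at r_cr — heat loss rises.
Bare: R = 1/(4πr₁²h) = 2093 K/W; Q = 205.3/2093 = 0.0981 W.
Coated: R = R_cond + R_conv = 852.0 K/W; Q = 205.3/852.0 = 0.241 W.

increases: 0.0981 → 0.241 W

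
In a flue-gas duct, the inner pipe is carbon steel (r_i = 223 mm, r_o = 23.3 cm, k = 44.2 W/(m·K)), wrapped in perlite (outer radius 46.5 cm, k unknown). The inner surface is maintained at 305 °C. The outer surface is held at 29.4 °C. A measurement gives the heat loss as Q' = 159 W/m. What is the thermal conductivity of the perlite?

k = 0.0635 W/m·K

ΣR = ΔT/Q' = |305 − 29.4|/159 = 1.733 m·K/W
Known resistances:
  R'_carbon steel = ln(0.233/0.223)/(2πk) = 0.04387/(2π·44.2) = 1.580×10^-4 m·K/W
R_perlite = ΣR − ΣR_known = 1.733 − 1.580×10^-4 = 1.733 m·K/W
ln(r₂/r₁)/(2πk) = 1.733 ⇒ k = 0.6910/(2π·1.733) = 0.0635 W/m·K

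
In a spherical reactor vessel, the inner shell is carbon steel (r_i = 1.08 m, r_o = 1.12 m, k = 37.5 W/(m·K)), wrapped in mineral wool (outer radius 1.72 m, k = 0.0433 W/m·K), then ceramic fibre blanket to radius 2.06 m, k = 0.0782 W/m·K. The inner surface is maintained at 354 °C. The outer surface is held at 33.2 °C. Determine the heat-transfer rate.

Treat each layer as a resistance in series:
  R_carbon steel = (1/1.08 − 1/1.12)/(4πk) = 0.03307/(4π·37.5) = 7.017×10^-5 K/W
  R_mineral wool = (1/1.12 − 1/1.72)/(4πk) = 0.3115/(4π·0.0433) = 0.5724 K/W
  R_ceramic fibre blanket = (1/1.72 − 1/2.06)/(4πk) = 0.09596/(4π·0.0782) = 0.09765 K/W
ΣR = 7.017×10^-5 + 0.5724 + 0.09765 = 0.6701 K/W
Q = ΔT/ΣR = (354 °C − 33.2 °C)/0.6701 = 479 W

Q = 479 W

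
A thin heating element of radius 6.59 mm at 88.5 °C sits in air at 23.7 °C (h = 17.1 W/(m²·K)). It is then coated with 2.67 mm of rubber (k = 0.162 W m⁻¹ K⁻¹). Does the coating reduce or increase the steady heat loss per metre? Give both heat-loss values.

increases: 45.9 → 48.4 W/m

Critical radius for a cylinder: r_cr = k/h = 0.00947 m = 0.947 cm.
Outer radius after coating: r₂ = 0.00659 + 0.00267 = 0.00926 m.
Since r₁ < r_cr and r₂ ≤ r_cr, the coating moves toward the maximum at r_cr — heat loss rises.
Bare: R = 1/(2πr₁h) = 1.412 m·K/W; Q = 64.8/1.412 = 45.9 W/m.
Coated: R = R_cond + R_conv = 1.339 m·K/W; Q = 64.8/1.339 = 48.4 W/m.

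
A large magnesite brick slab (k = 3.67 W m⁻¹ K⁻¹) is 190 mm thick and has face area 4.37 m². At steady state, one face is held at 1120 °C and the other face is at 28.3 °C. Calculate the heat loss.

Q = 92.2 kW

Q = kA·ΔT/L = 3.67 × 4.37 × |1120 °C − 28.3 °C| / 0.190 = 92200 W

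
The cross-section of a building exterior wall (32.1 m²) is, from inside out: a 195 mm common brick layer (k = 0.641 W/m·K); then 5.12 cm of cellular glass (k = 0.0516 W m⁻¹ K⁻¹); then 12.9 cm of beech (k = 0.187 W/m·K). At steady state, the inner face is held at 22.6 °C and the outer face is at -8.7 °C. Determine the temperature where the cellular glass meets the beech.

T = 2.17 °C

Treat each layer as a resistance in series:
  R_common brick = L/(kA) = 0.195/(0.641·32.1) = 0.009477 K/W
  R_cellular glass = L/(kA) = 0.0512/(0.0516·32.1) = 0.03091 K/W
  R_beech = L/(kA) = 0.129/(0.187·32.1) = 0.02149 K/W
ΣR = 0.009477 + 0.03091 + 0.02149 = 0.06188 K/W
Q = ΔT/ΣR = (22.6 °C − -8.7 °C)/0.06188 = 505.8 W
From the inner boundary to the cellular glass/beech interface, ΣR_partial = 0.04039 K/W.
T_interface = T_in − Q·ΣR_partial = 22.6 °C − (505.8)(0.04039) = 2.17 °C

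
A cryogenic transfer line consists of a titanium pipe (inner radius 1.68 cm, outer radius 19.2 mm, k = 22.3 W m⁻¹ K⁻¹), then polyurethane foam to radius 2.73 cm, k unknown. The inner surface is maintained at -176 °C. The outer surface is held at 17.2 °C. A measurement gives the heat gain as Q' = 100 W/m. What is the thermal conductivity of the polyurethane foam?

k = 0.0290 W/m·K

ΣR = ΔT/Q' = |-176 − 17.2|/100 = 1.932 m·K/W
Known resistances:
  R'_titanium = ln(0.0192/0.0168)/(2πk) = 0.1335/(2π·22.3) = 9.530×10^-4 m·K/W
R_polyurethane foam = ΣR − ΣR_known = 1.932 − 9.530×10^-4 = 1.931 m·K/W
ln(r₂/r₁)/(2πk) = 1.931 ⇒ k = 0.3520/(2π·1.931) = 0.0290 W/m·K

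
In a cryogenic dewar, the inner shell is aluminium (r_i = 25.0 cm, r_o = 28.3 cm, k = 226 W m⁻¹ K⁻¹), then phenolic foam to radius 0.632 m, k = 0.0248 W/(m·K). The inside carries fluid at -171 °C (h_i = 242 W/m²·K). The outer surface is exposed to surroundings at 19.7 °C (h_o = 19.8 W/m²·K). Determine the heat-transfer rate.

Series thermal resistances, inner to outer:
  R_conv,in = 1/(4πr²h) = 1/(4π·0.250²·242) = 0.005261 K/W
  R_aluminium = (1/0.250 − 1/0.283)/(4πk) = 0.4664/(4π·226) = 1.642×10^-4 K/W
  R_phenolic foam = (1/0.283 − 1/0.632)/(4πk) = 1.951/(4π·0.0248) = 6.261 K/W
  R_conv,out = 1/(4πr²h) = 1/(4π·0.632²·19.8) = 0.01006 K/W
ΣR = 0.005261 + 1.642×10^-4 + 6.261 + 0.01006 = 6.276 K/W
Q = ΔT/ΣR = (-171 °C − 19.7 °C)/6.276 = -30.4 W
(Negative Q ⇒ heat flows inward; heat gain = 30.4 W.)

Q = 30.4 W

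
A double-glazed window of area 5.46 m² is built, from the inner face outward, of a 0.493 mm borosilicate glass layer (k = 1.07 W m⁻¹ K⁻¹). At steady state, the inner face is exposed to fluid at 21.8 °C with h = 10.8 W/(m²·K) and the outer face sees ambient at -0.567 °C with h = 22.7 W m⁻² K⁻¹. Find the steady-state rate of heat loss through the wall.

Q = 891 W

Treat each layer as a resistance in series:
  R_conv,in = 1/(hA) = 1/(10.8·5.46) = 0.01696 K/W
  R_borosilicate glass = L/(kA) = 4.93×10^-4/(1.07·5.46) = 8.439×10^-5 K/W
  R_conv,out = 1/(hA) = 1/(22.7·5.46) = 0.008068 K/W
ΣR = 0.01696 + 8.439×10^-5 + 0.008068 = 0.02511 K/W
Q = ΔT/ΣR = (21.8 °C − -0.567 °C)/0.02511 = 891 W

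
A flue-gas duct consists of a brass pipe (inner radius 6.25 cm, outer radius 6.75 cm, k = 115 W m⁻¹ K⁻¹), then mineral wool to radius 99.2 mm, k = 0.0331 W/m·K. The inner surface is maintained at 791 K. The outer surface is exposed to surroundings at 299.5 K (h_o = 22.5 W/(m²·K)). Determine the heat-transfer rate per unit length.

Resistance network (inner→outer):
  R'_brass = ln(0.0675/0.0625)/(2πk) = 0.07696/(2π·115) = 1.065×10^-4 m·K/W
  R'_mineral wool = ln(0.0992/0.0675)/(2πk) = 0.3850/(2π·0.0331) = 1.851 m·K/W
  R'_conv,out = 1/(2πr h) = 1/(2π·0.0992·22.5) = 0.07131 m·K/W
ΣR = 1.065×10^-4 + 1.851 + 0.07131 = 1.922 m·K/W
Q' = ΔT/ΣR = (791 K − 299.5 K)/1.922 = 256 W/m

Q' = 256 W/m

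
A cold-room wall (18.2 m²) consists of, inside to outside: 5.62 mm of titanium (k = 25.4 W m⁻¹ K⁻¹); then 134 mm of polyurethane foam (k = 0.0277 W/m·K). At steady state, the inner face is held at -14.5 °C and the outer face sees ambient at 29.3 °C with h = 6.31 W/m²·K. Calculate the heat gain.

Resistance network (inner→outer):
  R_titanium = L/(kA) = 0.00562/(25.4·18.2) = 1.216×10^-5 K/W
  R_polyurethane foam = L/(kA) = 0.134/(0.0277·18.2) = 0.2658 K/W
  R_conv,out = 1/(hA) = 1/(6.31·18.2) = 0.008708 K/W
ΣR = 1.216×10^-5 + 0.2658 + 0.008708 = 0.2745 K/W
Q = ΔT/ΣR = (-14.5 °C − 29.3 °C)/0.2745 = -160 W
(Negative Q ⇒ heat flows inward; heat gain = 160 W.)

Q = 160 W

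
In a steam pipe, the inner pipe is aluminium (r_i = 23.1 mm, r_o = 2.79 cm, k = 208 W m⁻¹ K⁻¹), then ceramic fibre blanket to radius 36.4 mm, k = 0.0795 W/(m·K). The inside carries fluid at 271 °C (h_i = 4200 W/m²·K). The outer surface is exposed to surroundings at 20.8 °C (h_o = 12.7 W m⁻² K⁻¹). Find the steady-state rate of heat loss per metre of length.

Treat each layer as a resistance in series:
  R'_conv,in = 1/(2πr h) = 1/(2π·0.0231·4200) = 0.001640 m·K/W
  R'_aluminium = ln(0.0279/0.0231)/(2πk) = 0.1888/(2π·208) = 1.445×10^-4 m·K/W
  R'_ceramic fibre blanket = ln(0.0364/0.0279)/(2πk) = 0.2659/(2π·0.0795) = 0.5324 m·K/W
  R'_conv,out = 1/(2πr h) = 1/(2π·0.0364·12.7) = 0.3443 m·K/W
ΣR = 0.001640 + 1.445×10^-4 + 0.5324 + 0.3443 = 0.8785 m·K/W
Q' = ΔT/ΣR = (271 °C − 20.8 °C)/0.8785 = 285 W/m

Q' = 285 W/m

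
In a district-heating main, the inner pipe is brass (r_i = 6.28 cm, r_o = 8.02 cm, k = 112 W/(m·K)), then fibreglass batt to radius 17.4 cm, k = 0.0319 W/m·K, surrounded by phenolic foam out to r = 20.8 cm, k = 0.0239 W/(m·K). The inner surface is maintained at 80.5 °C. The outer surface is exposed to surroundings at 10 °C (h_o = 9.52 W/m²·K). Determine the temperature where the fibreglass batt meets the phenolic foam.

Treat each layer as a resistance in series:
  R'_brass = ln(0.0802/0.0628)/(2πk) = 0.2446/(2π·112) = 3.475×10^-4 m·K/W
  R'_fibreglass batt = ln(0.174/0.0802)/(2πk) = 0.7745/(2π·0.0319) = 3.864 m·K/W
  R'_phenolic foam = ln(0.208/0.174)/(2πk) = 0.1785/(2π·0.0239) = 1.189 m·K/W
  R'_conv,out = 1/(2πr h) = 1/(2π·0.208·9.52) = 0.08037 m·K/W
ΣR = 3.475×10^-4 + 3.864 + 1.189 + 0.08037 = 5.134 m·K/W
Q' = ΔT/ΣR = (80.5 °C − 10 °C)/5.134 = 13.73 W/m
From the inner boundary to the fibreglass batt/phenolic foam interface, ΣR_partial = 3.864 m·K/W.
T_interface = T_in − Q'·ΣR_partial = 80.5 °C − (13.73)(3.864) = 27.4 °C

T = 27.4 °C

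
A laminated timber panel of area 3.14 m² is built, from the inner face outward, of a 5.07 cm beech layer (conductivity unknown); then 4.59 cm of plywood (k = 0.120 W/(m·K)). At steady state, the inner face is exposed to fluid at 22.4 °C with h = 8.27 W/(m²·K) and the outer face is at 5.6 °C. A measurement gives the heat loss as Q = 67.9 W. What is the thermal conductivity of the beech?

ΣR = ΔT/Q = |22.4 − 5.6|/67.9 = 0.2474 K/W
Known resistances:
  R_conv,in = 1/(hA) = 1/(8.27·3.14) = 0.03851 K/W
  R_plywood = L/(kA) = 0.0459/(0.120·3.14) = 0.1218 K/W
R_beech = ΣR − ΣR_known = 0.2474 − 0.1603 = 0.08710 K/W
L/(kA) = 0.08710 ⇒ k = 0.0507/(0.08710·3.14) = 0.185 W/m·K

k = 0.185 W/m·K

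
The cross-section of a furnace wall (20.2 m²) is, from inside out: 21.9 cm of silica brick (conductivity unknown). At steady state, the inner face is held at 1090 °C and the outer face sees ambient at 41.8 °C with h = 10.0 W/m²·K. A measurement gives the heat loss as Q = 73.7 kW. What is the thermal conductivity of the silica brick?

k = 1.17 W/m·K

ΣR = ΔT/Q = |1090 − 41.8|/73700 = 0.01422 K/W
Known resistances:
  R_conv,out = 1/(hA) = 1/(10.0·20.2) = 0.004950 K/W
R_silica brick = ΣR − ΣR_known = 0.01422 − 0.004950 = 0.009270 K/W
L/(kA) = 0.009270 ⇒ k = 0.219/(0.009270·20.2) = 1.17 W/m·K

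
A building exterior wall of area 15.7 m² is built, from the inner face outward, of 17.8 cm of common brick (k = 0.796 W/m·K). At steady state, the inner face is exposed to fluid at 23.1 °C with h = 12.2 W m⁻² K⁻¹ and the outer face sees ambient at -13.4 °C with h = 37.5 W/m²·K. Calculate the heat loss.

Resistance network (inner→outer):
  R_conv,in = 1/(hA) = 1/(12.2·15.7) = 0.005221 K/W
  R_common brick = L/(kA) = 0.178/(0.796·15.7) = 0.01424 K/W
  R_conv,out = 1/(hA) = 1/(37.5·15.7) = 0.001699 K/W
ΣR = 0.005221 + 0.01424 + 0.001699 = 0.02116 K/W
Q = ΔT/ΣR = (23.1 °C − -13.4 °C)/0.02116 = 1720 W

Q = 1720 W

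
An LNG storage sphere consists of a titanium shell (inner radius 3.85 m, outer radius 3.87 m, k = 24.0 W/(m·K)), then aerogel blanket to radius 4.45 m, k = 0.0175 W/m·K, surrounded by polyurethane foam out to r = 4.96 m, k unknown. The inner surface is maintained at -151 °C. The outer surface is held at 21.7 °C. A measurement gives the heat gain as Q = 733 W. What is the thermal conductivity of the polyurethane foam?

ΣR = ΔT/Q = |-151 − 21.7|/733 = 0.2356 K/W
Known resistances:
  R_titanium = (1/3.85 − 1/3.87)/(4πk) = 0.001342/(4π·24.0) = 4.451×10^-6 K/W
  R_aerogel blanket = (1/3.87 − 1/4.45)/(4πk) = 0.03368/(4π·0.0175) = 0.1531 K/W
R_polyurethane foam = ΣR − ΣR_known = 0.2356 − 0.1531 = 0.08250 K/W
(1/r₁−1/r₂)/(4πk) = 0.08250 ⇒ k = 0.02311/(4π·0.08250) = 0.0223 W/m·K

k = 0.0223 W/m·K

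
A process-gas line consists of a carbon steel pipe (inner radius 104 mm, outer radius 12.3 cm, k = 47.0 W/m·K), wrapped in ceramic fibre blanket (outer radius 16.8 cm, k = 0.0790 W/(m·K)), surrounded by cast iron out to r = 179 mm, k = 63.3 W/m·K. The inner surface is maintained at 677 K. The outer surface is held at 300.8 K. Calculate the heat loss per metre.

Series thermal resistances, inner to outer:
  R'_carbon steel = ln(0.123/0.104)/(2πk) = 0.1678/(2π·47.0) = 5.682×10^-4 m·K/W
  R'_ceramic fibre blanket = ln(0.168/0.123)/(2πk) = 0.3118/(2π·0.0790) = 0.6281 m·K/W
  R'_cast iron = ln(0.179/0.168)/(2πk) = 0.06342/(2π·63.3) = 1.595×10^-4 m·K/W
ΣR = 5.682×10^-4 + 0.6281 + 1.595×10^-4 = 0.6288 m·K/W
Q' = ΔT/ΣR = (677 K − 300.8 K)/0.6288 = 598 W/m

Q' = 598 W/m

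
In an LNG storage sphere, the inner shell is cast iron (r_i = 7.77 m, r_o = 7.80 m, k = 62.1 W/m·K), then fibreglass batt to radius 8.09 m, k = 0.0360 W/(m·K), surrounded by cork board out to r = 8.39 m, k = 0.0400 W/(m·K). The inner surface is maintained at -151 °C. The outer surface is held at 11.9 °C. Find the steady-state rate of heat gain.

Q = 8600 W

Resistance network (inner→outer):
  R_cast iron = (1/7.77 − 1/7.80)/(4πk) = 4.950×10^-4/(4π·62.1) = 6.343×10^-7 K/W
  R_fibreglass batt = (1/7.80 − 1/8.09)/(4πk) = 0.004596/(4π·0.0360) = 0.01016 K/W
  R_cork board = (1/8.09 − 1/8.39)/(4πk) = 0.004420/(4π·0.0400) = 0.008793 K/W
ΣR = 6.343×10^-7 + 0.01016 + 0.008793 = 0.01895 K/W
Q = ΔT/ΣR = (-151 °C − 11.9 °C)/0.01895 = -8600 W
(Negative Q ⇒ heat flows inward; heat gain = 8600 W.)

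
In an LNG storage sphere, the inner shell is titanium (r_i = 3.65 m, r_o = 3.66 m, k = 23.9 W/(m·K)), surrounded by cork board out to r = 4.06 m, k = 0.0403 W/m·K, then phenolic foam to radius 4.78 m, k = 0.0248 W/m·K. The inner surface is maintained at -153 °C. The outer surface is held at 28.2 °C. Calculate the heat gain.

Q = 1050 W

Treat each layer as a resistance in series:
  R_titanium = (1/3.65 − 1/3.66)/(4πk) = 7.486×10^-4/(4π·23.9) = 2.492×10^-6 K/W
  R_cork board = (1/3.66 − 1/4.06)/(4πk) = 0.02692/(4π·0.0403) = 0.05315 K/W
  R_phenolic foam = (1/4.06 − 1/4.78)/(4πk) = 0.03710/(4π·0.0248) = 0.1190 K/W
ΣR = 2.492×10^-6 + 0.05315 + 0.1190 = 0.1722 K/W
Q = ΔT/ΣR = (-153 °C − 28.2 °C)/0.1722 = -1050 W
(Negative Q ⇒ heat flows inward; heat gain = 1050 W.)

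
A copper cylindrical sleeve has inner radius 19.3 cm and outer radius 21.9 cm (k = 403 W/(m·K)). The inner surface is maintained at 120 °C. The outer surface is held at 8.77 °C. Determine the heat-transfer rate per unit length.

Q' = 2πk·ΔT/ln(r₂/r₁) = 2π × 403 × 111.23 / ln(0.219/0.193) = 2.23×10^6 W/m

Q' = 2230 kW/m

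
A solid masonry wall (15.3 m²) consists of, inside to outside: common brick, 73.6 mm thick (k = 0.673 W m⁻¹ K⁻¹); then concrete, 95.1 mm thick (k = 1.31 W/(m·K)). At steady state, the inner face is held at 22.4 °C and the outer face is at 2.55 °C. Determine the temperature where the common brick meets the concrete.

Treat each layer as a resistance in series:
  R_common brick = L/(kA) = 0.0736/(0.673·15.3) = 0.007148 K/W
  R_concrete = L/(kA) = 0.0951/(1.31·15.3) = 0.004745 K/W
ΣR = 0.007148 + 0.004745 = 0.01189 K/W
Q = ΔT/ΣR = (22.4 °C − 2.55 °C)/0.01189 = 1669 W
From the inner boundary to the common brick/concrete interface, ΣR_partial = 0.007148 K/W.
T_interface = T_in − Q·ΣR_partial = 22.4 °C − (1669)(0.007148) = 10.5 °C

T = 10.5 °C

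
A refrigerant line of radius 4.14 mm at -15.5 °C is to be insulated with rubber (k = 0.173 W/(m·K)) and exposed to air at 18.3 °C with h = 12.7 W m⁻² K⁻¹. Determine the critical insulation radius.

r_cr = 1.36 cm

For a cylinder, r_cr = k_ins/h = 0.173/12.7 = 0.0136 m = 1.36 cm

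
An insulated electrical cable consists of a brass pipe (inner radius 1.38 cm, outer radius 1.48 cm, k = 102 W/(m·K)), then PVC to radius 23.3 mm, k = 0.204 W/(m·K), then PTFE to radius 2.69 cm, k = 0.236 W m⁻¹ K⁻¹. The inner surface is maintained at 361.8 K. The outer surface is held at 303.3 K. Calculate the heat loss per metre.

Q' = 130 W/m

Treat each layer as a resistance in series:
  R'_brass = ln(0.0148/0.0138)/(2πk) = 0.06996/(2π·102) = 1.092×10^-4 m·K/W
  R'_PVC = ln(0.0233/0.0148)/(2πk) = 0.4538/(2π·0.204) = 0.3541 m·K/W
  R'_PTFE = ln(0.0269/0.0233)/(2πk) = 0.1437/(2π·0.236) = 0.09689 m·K/W
ΣR = 1.092×10^-4 + 0.3541 + 0.09689 = 0.4511 m·K/W
Q' = ΔT/ΣR = (361.8 K − 303.3 K)/0.4511 = 130 W/m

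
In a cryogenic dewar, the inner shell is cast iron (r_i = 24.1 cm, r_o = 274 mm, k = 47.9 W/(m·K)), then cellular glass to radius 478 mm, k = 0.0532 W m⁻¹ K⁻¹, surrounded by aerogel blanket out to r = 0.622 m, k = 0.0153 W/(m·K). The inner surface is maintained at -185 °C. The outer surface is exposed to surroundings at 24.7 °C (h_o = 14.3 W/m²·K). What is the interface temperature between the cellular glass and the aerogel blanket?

Resistance network (inner→outer):
  R_cast iron = (1/0.241 − 1/0.274)/(4πk) = 0.4997/(4π·47.9) = 8.302×10^-4 K/W
  R_cellular glass = (1/0.274 − 1/0.478)/(4πk) = 1.558/(4π·0.0532) = 2.330 K/W
  R_aerogel blanket = (1/0.478 − 1/0.622)/(4πk) = 0.4843/(4π·0.0153) = 2.519 K/W
  R_conv,out = 1/(4πr²h) = 1/(4π·0.622²·14.3) = 0.01438 K/W
ΣR = 8.302×10^-4 + 2.330 + 2.519 + 0.01438 = 4.864 K/W
Q = ΔT/ΣR = (-185 °C − 24.7 °C)/4.864 = -43.11 W
From the inner boundary to the cellular glass/aerogel blanket interface, ΣR_partial = 2.331 K/W.
T_interface = T_in − Q·ΣR_partial = -185 °C − (-43.11)(2.331) = -84.5 °C

T = -84.5 °C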